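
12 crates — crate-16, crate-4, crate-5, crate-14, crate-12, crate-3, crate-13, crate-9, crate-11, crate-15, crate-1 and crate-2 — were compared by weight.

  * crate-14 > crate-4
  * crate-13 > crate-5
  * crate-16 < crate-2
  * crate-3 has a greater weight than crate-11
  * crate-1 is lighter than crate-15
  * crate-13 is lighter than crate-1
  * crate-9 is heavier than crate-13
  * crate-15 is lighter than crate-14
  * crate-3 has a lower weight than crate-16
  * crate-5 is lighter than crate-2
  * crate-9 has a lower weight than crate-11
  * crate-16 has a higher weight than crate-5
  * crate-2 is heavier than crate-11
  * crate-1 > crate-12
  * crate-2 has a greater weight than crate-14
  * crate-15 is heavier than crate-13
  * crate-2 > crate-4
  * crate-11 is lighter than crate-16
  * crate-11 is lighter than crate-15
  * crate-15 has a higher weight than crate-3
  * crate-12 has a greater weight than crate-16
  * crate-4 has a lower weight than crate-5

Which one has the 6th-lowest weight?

The consecutive relations fix a unique order: crate-4 < crate-5 < crate-13 < crate-9 < crate-11 < crate-3 < crate-16 < crate-12 < crate-1 < crate-15 < crate-14 < crate-2.
The 6th smallest is crate-3.

crate-3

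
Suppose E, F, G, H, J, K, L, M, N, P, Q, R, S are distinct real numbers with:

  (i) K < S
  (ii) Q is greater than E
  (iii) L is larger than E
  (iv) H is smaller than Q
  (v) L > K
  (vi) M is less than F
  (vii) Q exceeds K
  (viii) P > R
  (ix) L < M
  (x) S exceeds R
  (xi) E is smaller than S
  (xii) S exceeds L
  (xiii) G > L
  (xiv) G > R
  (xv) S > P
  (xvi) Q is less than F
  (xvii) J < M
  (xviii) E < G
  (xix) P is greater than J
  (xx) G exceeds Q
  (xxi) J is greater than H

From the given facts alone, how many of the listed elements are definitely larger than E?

6

The elements the relations force above E are L, Q, M, F, S, G — no chain reaches any other.
That is 6.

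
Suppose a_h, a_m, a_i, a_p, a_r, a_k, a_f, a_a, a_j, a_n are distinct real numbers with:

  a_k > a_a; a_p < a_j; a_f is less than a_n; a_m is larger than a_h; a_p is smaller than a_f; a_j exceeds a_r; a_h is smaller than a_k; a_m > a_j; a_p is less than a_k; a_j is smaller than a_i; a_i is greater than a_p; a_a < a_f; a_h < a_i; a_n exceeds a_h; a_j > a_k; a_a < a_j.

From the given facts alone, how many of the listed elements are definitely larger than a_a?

6

From a_a the given relations immediately reach a_f, a_k, a_j.
From those, a_n, a_i, a_m — 6 in total.
No other element is forced above a_a by the given relations, so the count is 6.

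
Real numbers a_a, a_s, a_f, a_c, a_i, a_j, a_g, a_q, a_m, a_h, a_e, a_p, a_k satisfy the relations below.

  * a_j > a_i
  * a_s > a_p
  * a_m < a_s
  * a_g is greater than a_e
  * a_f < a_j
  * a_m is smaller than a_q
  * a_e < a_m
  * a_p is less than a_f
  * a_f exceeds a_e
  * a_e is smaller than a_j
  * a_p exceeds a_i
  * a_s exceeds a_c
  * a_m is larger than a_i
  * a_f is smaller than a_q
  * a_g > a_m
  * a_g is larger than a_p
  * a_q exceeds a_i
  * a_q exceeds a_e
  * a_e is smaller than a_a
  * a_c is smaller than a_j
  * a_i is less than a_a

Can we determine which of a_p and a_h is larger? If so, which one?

Following every chain through a_p: above a_p we get a_f, a_q, a_s, a_j, a_g; below a_p we get a_i.
a_h is not reached, and no chain runs the other way from a_h to a_p.
So the given relations leave the order of a_p and a_h undetermined.

undetermined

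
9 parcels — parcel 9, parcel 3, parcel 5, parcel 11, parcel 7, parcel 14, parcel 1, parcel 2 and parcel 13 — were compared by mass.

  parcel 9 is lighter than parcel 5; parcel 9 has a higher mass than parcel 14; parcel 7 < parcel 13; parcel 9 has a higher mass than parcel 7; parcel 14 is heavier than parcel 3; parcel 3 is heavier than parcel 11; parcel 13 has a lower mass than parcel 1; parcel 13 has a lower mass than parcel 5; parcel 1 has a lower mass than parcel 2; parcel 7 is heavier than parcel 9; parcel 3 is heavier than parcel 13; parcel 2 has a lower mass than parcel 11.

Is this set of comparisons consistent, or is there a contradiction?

Chaining the given relations yields parcel 7 < parcel 13 < parcel 1 < parcel 2 < parcel 11 < parcel 3 < parcel 14 < parcel 9, so parcel 7 < parcel 9. But one relation states parcel 9 < parcel 7. These cannot both hold.

inconsistent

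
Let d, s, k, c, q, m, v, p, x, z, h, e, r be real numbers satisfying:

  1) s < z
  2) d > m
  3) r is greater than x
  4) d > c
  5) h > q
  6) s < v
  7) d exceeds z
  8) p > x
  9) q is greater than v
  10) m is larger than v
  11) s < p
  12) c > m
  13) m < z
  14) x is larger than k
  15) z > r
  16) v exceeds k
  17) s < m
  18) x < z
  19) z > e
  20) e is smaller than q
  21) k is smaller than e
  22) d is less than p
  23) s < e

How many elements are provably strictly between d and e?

Chaining upward from e reaches: q, h, z, p.
Chaining downward from d reaches: k, s, x, v, m, r, z, c.
Strictly between e and d are those in both lists: z — 1 element.

1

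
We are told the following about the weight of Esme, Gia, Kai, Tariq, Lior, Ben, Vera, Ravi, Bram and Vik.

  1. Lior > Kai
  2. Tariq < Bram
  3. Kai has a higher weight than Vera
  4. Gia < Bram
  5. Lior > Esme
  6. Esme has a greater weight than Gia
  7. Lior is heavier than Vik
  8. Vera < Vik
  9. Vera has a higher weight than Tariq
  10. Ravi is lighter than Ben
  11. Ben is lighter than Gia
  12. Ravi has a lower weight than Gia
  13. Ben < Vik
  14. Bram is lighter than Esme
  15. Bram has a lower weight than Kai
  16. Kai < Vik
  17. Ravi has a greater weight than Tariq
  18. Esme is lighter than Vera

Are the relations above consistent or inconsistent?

consistent

Every relation is compatible with Tariq < Ravi < Ben < Gia < Bram < Esme < Vera < Kai < Vik < Lior; the set is consistent.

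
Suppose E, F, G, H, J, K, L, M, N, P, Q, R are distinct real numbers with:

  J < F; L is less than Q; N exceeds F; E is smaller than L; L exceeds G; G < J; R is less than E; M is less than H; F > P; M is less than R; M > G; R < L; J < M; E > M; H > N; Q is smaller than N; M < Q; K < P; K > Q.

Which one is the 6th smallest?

Chaining the given pairs: G < J < M < R < E < L < Q < K < P < F < N < H.
Counting 6 from the smallest end gives L.

L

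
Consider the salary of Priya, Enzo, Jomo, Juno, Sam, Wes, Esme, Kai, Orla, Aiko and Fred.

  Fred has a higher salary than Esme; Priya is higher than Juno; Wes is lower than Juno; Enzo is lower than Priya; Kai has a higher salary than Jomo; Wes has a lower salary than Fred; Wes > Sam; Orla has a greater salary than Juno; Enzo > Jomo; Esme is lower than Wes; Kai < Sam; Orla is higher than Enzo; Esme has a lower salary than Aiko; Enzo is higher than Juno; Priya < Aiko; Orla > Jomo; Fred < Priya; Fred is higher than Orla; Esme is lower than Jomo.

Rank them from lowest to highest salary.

Nothing is placed below Esme, so it is least; from there Esme < Jomo; Jomo < Kai; Kai < Sam; Sam < Wes; Wes < Juno; Juno < Enzo; Enzo < Orla; Orla < Fred; Fred < Priya; Priya < Aiko, each given directly.

Esme < Jomo < Kai < Sam < Wes < Juno < Enzo < Orla < Fred < Priya < Aiko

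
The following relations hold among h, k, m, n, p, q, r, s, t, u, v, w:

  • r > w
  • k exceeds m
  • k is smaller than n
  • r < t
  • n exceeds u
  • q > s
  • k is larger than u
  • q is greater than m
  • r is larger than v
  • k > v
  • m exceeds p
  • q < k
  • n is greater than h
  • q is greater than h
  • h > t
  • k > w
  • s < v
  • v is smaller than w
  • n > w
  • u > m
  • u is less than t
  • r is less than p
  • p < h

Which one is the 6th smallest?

m

The consecutive relations fix a unique order: s < v < w < r < p < m < u < t < h < q < k < n.
Counting 6 from the smallest end gives m.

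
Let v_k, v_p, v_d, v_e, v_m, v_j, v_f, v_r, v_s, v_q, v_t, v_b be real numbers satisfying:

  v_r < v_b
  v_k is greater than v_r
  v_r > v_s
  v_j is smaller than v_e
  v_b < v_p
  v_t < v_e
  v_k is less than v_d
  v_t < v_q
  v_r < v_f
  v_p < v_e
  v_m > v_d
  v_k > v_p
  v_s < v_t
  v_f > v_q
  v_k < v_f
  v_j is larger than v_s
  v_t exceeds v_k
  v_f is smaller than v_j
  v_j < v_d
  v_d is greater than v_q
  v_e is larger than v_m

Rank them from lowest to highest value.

v_s < v_r < v_b < v_p < v_k < v_t < v_q < v_f < v_j < v_d < v_m < v_e

The consecutive links are each given: v_s < v_r; v_r < v_b; v_b < v_p; v_p < v_k; v_k < v_t; v_t < v_q; v_q < v_f; v_f < v_j; v_j < v_d; v_d < v_m; v_m < v_e.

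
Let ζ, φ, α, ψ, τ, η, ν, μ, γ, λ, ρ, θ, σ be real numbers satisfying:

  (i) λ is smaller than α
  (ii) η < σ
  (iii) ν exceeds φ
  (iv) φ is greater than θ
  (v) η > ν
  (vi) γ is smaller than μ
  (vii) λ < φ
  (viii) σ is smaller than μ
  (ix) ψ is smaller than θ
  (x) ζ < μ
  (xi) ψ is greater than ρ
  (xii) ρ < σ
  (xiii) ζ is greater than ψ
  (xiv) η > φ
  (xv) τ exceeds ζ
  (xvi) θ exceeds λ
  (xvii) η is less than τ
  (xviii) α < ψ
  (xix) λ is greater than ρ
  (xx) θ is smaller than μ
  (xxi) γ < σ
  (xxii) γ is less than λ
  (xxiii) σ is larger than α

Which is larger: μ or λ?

λ < α and α < ψ give λ < ψ.
With ψ < θ: λ < α < ψ < θ.
Then θ < φ extends the chain to φ.
With φ < ν: λ < α < ψ < θ < φ < ν.
Then ν < η extends the chain to η.
Then η < σ extends the chain to σ.
Then σ < μ extends the chain to μ.
So λ < μ; μ is the larger of the two.

μ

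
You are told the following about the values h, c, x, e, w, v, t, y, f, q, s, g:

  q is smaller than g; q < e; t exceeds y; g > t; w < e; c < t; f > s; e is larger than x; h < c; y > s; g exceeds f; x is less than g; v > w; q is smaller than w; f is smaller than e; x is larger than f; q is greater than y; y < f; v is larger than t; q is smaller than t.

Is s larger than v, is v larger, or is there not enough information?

v

s < y < q < t < v, by transitivity through y, q, t.
So v is larger.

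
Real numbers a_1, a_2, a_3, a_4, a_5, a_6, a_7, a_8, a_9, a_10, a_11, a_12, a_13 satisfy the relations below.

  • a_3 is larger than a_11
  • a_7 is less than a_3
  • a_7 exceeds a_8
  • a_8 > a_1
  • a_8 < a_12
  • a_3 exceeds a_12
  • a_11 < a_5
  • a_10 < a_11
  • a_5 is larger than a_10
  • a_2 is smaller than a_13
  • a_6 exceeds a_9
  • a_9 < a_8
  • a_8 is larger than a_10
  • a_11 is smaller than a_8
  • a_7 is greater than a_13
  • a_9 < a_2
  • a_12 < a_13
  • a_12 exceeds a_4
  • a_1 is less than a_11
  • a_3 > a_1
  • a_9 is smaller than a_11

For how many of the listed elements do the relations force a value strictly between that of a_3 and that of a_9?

Chaining upward from a_9 reaches: a_2, a_11, a_6, a_8, a_12, a_5, a_13, a_7.
Chaining downward from a_3 reaches: a_2, a_1, a_10, a_4, a_11, a_8, a_12, a_13, a_7.
Strictly between a_9 and a_3 are those in both lists: a_2, a_11, a_8, a_12, a_13, a_7 — 6 elements.

6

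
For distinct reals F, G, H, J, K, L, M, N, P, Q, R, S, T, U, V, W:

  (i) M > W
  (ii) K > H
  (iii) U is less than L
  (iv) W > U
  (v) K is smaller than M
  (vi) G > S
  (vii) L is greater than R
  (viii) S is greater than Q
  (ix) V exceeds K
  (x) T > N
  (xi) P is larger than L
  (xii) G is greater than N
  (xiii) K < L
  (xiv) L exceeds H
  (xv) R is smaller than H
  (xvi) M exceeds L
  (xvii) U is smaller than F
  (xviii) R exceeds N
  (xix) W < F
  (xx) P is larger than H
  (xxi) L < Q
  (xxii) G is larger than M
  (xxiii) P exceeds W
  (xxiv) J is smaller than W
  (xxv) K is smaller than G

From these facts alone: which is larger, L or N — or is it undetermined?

L

N < R and R < H give N < H.
Then H < K extends the chain to K.
With K < L: N < R < H < K < L.
So L is larger.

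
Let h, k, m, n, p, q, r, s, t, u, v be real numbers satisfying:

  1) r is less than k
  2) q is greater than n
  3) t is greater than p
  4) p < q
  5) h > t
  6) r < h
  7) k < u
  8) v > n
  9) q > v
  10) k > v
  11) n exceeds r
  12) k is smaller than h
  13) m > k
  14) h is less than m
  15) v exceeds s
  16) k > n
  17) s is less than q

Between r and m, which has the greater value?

Chaining the given relations: r < n < v < k < h < m.
So r < m; m is the larger of the two.

m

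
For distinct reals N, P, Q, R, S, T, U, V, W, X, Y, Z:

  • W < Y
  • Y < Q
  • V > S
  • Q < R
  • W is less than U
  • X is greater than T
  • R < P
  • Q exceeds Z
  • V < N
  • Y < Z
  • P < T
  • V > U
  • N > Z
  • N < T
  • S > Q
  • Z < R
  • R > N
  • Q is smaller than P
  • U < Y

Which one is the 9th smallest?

R

Chaining the given pairs: W < U < Y < Z < Q < S < V < N < R < P < T < X.
The 9th smallest is R.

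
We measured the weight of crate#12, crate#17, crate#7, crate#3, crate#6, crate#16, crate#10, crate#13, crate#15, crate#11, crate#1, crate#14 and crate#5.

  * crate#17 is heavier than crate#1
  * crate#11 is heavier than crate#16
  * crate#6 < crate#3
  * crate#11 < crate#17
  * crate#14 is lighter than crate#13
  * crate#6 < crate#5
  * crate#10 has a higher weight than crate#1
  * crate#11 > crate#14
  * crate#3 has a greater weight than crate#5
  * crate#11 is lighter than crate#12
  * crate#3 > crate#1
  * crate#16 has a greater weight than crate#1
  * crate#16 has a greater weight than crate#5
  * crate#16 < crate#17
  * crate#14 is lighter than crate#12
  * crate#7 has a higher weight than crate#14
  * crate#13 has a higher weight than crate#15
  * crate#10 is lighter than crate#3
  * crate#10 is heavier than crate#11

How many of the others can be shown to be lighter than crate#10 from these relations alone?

From crate#10 the given relations immediately reach crate#1, crate#11.
From those, crate#14, crate#16 — 4 in total.
From those, crate#5 — 5 in total.
From those, crate#6 — 6 in total.
No other element is forced below crate#10 by the given relations, so the count is 6.

6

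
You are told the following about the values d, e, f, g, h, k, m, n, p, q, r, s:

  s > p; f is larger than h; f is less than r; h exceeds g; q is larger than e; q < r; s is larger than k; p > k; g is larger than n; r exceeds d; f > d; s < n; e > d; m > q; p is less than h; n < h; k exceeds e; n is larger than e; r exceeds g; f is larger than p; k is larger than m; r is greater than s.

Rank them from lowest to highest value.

Each adjacent pair is fixed by a given relation: d < e; e < q; q < m; m < k; k < p; p < s; s < n; n < g; g < h; h < f; f < r. Chaining them end to end gives the full order.

d < e < q < m < k < p < s < n < g < h < f < r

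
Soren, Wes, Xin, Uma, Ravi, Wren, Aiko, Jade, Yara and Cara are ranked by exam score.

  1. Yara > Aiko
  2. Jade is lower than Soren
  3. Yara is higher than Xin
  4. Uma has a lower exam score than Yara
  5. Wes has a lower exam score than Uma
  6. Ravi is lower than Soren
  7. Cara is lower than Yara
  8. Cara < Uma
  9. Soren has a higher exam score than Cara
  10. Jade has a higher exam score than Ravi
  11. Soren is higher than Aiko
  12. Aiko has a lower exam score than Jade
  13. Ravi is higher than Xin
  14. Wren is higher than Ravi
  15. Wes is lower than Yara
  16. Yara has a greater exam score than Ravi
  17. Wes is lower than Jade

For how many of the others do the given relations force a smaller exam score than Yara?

6

From Yara the given relations immediately reach Wes, Aiko, Cara, Xin, Ravi, Uma.
Nothing else is reachable below Yara; 6 in all.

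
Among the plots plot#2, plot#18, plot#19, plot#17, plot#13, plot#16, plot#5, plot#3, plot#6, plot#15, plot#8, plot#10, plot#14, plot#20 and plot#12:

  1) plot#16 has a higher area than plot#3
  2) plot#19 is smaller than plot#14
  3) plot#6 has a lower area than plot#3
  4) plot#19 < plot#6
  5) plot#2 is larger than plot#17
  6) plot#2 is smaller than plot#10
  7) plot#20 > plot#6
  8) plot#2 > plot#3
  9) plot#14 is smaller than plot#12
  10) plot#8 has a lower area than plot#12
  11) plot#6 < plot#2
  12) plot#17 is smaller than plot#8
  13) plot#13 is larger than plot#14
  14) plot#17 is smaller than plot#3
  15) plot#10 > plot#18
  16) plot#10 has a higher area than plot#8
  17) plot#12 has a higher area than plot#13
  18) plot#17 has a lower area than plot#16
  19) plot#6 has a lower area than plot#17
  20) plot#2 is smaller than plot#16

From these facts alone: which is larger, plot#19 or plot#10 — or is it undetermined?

Following the relations from plot#19: plot#19 < plot#6 < plot#17 < plot#3 < plot#2 < plot#10.
So plot#10 is larger.

plot#10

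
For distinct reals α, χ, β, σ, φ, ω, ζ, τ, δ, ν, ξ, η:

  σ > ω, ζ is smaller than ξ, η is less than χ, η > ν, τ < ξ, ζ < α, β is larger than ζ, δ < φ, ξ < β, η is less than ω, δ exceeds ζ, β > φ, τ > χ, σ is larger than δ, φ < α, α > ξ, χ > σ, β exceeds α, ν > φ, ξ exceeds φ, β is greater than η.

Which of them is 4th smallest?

ν

The consecutive relations fix a unique order: ζ < δ < φ < ν < η < ω < σ < χ < τ < ξ < α < β.
The 4th smallest is ν.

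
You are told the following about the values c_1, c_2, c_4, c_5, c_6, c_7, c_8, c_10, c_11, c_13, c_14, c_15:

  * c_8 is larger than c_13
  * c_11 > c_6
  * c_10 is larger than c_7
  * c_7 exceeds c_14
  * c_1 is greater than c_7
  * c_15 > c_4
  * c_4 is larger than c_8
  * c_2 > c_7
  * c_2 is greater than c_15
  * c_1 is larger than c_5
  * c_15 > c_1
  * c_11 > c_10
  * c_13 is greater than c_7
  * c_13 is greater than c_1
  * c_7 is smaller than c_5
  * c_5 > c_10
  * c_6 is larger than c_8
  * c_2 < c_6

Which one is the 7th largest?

c_13

Chaining the given pairs: c_14 < c_7 < c_10 < c_5 < c_1 < c_13 < c_8 < c_4 < c_15 < c_2 < c_6 < c_11.
Counting 7 from the largest end gives c_13.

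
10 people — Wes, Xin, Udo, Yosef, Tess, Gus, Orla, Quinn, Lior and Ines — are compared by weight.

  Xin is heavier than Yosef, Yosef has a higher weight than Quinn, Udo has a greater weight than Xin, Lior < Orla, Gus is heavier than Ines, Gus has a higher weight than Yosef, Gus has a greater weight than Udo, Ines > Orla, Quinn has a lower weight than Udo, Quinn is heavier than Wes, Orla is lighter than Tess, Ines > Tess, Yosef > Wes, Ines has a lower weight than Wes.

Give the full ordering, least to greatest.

The consecutive links are each given: Lior < Orla; Orla < Tess; Tess < Ines; Ines < Wes; Wes < Quinn; Quinn < Yosef; Yosef < Xin; Xin < Udo; Udo < Gus.

Lior < Orla < Tess < Ines < Wes < Quinn < Yosef < Xin < Udo < Gus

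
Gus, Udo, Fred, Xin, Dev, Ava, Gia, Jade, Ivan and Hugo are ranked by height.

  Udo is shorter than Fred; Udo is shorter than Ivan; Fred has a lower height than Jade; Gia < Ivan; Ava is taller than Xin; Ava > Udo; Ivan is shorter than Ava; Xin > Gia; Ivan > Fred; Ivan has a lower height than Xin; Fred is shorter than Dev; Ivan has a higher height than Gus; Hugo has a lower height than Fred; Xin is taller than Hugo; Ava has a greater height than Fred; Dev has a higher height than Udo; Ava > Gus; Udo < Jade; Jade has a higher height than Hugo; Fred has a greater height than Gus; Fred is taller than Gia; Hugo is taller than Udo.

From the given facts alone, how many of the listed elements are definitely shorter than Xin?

From Xin the given relations immediately reach Gia, Hugo, Ivan.
From those, Gus, Udo, Fred — 6 in total.
No other element is forced below Xin by the given relations, so the count is 6.

6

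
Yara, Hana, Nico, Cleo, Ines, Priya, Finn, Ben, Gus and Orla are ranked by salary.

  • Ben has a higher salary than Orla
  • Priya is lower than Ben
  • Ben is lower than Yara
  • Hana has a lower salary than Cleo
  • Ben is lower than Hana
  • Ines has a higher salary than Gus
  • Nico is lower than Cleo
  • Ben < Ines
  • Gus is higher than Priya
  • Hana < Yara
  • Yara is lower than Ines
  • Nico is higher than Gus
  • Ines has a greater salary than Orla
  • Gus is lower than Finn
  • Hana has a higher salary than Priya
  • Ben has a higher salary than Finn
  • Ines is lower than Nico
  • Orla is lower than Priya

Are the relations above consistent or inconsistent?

consistent

Every relation is compatible with Orla < Priya < Gus < Finn < Ben < Hana < Yara < Ines < Nico < Cleo; the set is consistent.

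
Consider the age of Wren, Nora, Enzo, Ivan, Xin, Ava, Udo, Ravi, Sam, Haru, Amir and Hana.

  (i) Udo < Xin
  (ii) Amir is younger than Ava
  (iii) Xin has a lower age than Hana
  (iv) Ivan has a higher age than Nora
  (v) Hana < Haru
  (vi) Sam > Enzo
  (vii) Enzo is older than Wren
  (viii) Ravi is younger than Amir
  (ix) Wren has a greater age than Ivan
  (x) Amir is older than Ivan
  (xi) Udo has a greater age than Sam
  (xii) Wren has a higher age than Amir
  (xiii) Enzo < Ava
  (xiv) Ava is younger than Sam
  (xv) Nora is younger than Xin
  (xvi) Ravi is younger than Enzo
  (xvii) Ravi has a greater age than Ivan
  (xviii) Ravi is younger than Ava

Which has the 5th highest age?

Sam

Piecing the relations together gives one ordering: Nora < Ivan < Ravi < Amir < Wren < Enzo < Ava < Sam < Udo < Xin < Hana < Haru.
Counting 5 from the largest end gives Sam.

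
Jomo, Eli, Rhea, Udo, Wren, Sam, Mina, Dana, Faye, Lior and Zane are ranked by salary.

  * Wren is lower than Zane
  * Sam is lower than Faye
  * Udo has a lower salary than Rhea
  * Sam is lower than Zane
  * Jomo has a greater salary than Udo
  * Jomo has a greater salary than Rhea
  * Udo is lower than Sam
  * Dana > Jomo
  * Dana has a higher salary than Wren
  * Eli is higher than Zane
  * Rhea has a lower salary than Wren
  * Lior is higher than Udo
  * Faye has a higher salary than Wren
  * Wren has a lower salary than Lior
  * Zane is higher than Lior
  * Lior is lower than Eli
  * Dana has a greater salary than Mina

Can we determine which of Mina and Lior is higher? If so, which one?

Following every chain through Mina: above Mina we get Dana.
Lior is not reached, and no chain runs the other way from Lior to Mina.
So the given relations leave the order of Mina and Lior undetermined.

undetermined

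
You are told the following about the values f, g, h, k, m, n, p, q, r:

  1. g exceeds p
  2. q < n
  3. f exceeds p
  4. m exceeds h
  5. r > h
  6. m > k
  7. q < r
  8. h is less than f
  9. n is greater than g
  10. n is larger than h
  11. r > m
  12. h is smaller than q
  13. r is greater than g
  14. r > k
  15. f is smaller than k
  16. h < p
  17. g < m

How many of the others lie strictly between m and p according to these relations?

3

The relations place p below m. An element lies strictly between them when it is forced above p and also forced below m.
Above p: {f, g, k, n, r}. Below m: {h, f, g, k}.
Intersection: {f, g, k} — 3.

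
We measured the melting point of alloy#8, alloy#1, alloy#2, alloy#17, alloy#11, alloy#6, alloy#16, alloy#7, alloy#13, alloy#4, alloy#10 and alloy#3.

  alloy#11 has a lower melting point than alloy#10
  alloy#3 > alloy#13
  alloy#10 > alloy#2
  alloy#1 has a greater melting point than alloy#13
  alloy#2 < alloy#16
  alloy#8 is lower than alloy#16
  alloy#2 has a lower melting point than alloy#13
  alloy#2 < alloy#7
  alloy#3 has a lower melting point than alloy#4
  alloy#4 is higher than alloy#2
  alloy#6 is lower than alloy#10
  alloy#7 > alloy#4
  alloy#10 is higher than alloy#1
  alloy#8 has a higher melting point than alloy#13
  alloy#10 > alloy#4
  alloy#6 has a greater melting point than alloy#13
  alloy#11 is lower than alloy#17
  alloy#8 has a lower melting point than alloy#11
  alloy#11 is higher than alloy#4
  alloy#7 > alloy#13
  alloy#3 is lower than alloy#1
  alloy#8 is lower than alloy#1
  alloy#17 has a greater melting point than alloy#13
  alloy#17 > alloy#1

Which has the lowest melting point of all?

alloy#13 is not least since alloy#2 < alloy#13; alloy#3 is not least since alloy#13 < alloy#3; alloy#6 is not least since alloy#13 < alloy#6; alloy#8 is not least since alloy#13 < alloy#8; alloy#4 is not least since alloy#2 < alloy#4; alloy#1 is not least since alloy#8 < alloy#1; alloy#11 is not least since alloy#4 < alloy#11; alloy#10 is not least since alloy#2 < alloy#10; alloy#16 is not least since alloy#8 < alloy#16; alloy#7 is not least since alloy#4 < alloy#7; alloy#17 is not least since alloy#1 < alloy#17.
Only alloy#2 has nothing below it, so alloy#2 is the lowest melting point.

alloy#2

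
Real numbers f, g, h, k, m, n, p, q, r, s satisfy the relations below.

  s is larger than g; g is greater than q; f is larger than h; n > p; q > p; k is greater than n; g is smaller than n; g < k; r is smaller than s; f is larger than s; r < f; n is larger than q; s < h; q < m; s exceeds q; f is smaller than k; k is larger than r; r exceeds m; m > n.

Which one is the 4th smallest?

The consecutive relations fix a unique order: p < q < g < n < m < r < s < h < f < k.
The 4th smallest is n.

n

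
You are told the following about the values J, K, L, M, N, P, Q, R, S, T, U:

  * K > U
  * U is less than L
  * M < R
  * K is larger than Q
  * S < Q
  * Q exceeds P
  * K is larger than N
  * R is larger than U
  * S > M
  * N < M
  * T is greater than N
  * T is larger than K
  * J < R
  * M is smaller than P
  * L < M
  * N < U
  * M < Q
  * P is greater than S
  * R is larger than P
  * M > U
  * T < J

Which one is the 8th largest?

M

Piecing the relations together gives one ordering: N < U < L < M < S < P < Q < K < T < J < R.
The 8th largest is M.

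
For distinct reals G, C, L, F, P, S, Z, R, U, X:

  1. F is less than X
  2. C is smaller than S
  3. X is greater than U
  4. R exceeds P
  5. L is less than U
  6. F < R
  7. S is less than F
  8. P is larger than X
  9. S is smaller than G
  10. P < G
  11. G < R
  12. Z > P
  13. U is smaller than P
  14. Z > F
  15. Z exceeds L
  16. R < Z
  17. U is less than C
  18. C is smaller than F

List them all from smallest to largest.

Each adjacent pair is fixed by a given relation: L < U; U < C; C < S; S < F; F < X; X < P; P < G; G < R; R < Z. Chaining them end to end gives the full order.

L < U < C < S < F < X < P < G < R < Z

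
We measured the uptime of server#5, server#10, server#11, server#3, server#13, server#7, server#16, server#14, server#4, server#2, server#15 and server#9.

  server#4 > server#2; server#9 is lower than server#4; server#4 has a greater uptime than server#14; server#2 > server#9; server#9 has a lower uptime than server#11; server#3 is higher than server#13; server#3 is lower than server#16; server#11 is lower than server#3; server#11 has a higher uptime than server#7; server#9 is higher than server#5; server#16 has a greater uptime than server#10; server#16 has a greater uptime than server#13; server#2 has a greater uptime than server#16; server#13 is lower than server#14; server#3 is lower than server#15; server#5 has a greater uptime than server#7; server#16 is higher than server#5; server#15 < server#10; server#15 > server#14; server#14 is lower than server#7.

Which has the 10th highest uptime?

server#7

The consecutive relations fix a unique order: server#13 < server#14 < server#7 < server#5 < server#9 < server#11 < server#3 < server#15 < server#10 < server#16 < server#2 < server#4.
Counting 10 from the largest end gives server#7.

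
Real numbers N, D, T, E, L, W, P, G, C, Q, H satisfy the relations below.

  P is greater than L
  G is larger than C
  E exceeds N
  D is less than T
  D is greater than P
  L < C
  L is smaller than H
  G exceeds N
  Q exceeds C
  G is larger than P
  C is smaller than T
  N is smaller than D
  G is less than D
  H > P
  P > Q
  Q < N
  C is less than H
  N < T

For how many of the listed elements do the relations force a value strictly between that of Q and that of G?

2

Chaining upward from Q reaches: P, H, N, E, D, T.
Chaining downward from G reaches: L, C, P, N.
Strictly between Q and G are those in both lists: P, N — 2 elements.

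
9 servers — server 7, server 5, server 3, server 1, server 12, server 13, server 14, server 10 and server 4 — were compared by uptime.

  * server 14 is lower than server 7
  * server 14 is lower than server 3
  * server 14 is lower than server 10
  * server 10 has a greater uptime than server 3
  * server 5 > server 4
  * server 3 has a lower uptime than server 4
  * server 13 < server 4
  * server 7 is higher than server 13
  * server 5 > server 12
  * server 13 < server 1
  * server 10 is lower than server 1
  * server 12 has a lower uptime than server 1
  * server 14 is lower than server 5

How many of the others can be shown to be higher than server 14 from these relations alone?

Directly above server 14: server 3, server 10, server 7, server 5.
One step further: server 4, server 1 (6 so far).
Nothing else is reachable above server 14; 6 in all.

6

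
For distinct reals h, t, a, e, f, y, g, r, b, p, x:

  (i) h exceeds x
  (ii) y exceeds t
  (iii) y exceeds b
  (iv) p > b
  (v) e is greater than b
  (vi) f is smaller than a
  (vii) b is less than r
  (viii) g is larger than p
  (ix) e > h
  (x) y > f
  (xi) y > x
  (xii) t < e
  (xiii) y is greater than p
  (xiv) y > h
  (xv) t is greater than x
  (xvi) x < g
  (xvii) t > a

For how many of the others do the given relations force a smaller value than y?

From y the given relations immediately reach b, f, x, p, h, t.
From those, a — 7 in total.
No other element is forced below y by the given relations, so the count is 7.

7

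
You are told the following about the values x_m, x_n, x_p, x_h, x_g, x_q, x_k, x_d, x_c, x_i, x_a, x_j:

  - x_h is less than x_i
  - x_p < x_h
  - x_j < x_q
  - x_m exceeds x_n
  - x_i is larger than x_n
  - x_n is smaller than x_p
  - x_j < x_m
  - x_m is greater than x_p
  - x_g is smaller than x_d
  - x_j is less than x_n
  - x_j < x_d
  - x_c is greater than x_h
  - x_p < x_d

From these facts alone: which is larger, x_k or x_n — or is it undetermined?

Following every chain through x_n: above x_n we get x_p, x_h, x_i, x_c, x_d, x_m; below x_n we get x_j.
x_k is not reached, and no chain runs the other way from x_k to x_n.
So the given relations leave the order of x_n and x_k undetermined.

undetermined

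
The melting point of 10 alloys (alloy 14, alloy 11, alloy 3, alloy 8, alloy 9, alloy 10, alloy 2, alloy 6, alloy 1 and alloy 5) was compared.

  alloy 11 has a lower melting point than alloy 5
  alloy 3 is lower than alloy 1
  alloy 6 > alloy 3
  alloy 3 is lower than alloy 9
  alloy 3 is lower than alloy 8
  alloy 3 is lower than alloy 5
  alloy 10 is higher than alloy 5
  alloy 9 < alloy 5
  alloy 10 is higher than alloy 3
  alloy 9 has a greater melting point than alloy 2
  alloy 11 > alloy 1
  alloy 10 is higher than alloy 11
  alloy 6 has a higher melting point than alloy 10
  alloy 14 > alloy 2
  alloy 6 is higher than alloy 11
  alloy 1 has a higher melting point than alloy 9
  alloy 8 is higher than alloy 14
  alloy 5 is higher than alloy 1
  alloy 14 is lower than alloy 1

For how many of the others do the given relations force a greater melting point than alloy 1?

4

The elements the relations force above alloy 1 are alloy 11, alloy 5, alloy 10, alloy 6 — no chain reaches any other.
That is 4.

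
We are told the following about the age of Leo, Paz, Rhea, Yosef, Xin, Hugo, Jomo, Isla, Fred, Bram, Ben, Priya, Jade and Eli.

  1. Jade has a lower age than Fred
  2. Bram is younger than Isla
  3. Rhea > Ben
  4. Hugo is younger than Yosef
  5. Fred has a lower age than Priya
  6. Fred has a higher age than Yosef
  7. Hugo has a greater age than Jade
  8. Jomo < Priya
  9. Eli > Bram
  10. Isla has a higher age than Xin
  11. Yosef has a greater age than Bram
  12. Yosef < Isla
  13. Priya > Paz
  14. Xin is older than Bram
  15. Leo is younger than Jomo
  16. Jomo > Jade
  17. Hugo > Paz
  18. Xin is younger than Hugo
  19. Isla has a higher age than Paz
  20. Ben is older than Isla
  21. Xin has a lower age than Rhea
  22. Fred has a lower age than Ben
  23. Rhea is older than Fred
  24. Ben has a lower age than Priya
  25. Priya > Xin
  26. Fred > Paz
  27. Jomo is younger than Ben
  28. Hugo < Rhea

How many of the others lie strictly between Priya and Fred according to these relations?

The relations place Fred below Priya. An element lies strictly between them when it is forced above Fred and also forced below Priya.
Above Fred: {Ben, Rhea}. Below Priya: {Paz, Jade, Bram, Xin, Hugo, Yosef, Isla, Leo, Jomo, Ben}.
Intersection: {Ben} — 1.

1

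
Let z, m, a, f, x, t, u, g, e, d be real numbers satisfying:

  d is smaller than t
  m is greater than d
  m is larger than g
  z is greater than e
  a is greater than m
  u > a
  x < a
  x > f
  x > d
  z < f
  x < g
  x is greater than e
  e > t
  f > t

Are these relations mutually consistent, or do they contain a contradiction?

consistent

Every relation is compatible with d < t < e < z < f < x < g < m < a < u; the set is consistent.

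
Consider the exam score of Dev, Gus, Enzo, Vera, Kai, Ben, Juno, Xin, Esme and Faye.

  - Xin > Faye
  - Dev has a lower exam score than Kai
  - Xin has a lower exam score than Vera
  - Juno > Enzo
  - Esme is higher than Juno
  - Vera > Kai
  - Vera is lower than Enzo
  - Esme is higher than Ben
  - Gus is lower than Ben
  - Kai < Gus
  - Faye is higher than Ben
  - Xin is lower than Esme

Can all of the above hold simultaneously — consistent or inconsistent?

Every relation is compatible with Dev < Kai < Gus < Ben < Faye < Xin < Vera < Enzo < Juno < Esme; the set is consistent.

consistent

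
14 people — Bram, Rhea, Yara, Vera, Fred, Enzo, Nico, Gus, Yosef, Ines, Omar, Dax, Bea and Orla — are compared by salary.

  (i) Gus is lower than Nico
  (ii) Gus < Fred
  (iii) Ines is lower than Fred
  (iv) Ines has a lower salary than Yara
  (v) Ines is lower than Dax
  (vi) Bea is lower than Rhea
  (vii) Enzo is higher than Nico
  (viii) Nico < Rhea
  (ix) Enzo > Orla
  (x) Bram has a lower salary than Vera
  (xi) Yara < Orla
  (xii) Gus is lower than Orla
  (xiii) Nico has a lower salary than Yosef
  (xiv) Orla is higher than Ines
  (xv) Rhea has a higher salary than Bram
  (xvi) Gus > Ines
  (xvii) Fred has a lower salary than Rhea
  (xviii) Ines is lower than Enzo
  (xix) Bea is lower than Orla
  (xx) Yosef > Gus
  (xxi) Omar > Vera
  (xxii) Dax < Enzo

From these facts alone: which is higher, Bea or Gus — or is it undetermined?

Following every chain through Bea: above Bea we get Orla, Enzo, Rhea.
Gus is not reached, and no chain runs the other way from Gus to Bea.
So the given relations leave the order of Bea and Gus undetermined.

undetermined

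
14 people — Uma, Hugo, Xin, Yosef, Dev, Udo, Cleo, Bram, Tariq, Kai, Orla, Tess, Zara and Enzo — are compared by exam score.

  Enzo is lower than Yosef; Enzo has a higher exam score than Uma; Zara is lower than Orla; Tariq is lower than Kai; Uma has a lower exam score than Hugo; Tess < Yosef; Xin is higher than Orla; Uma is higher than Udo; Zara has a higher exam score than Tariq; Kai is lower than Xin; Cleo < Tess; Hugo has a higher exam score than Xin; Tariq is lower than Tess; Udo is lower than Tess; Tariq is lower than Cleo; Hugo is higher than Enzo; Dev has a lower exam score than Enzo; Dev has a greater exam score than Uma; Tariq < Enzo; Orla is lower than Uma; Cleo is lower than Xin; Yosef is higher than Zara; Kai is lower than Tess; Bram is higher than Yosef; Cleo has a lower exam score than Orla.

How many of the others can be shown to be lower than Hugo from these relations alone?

The elements the relations force below Hugo are Tariq, Cleo, Udo, Zara, Orla, Kai, Uma, Dev, Enzo, Xin — no chain reaches any other.
That is 10.

10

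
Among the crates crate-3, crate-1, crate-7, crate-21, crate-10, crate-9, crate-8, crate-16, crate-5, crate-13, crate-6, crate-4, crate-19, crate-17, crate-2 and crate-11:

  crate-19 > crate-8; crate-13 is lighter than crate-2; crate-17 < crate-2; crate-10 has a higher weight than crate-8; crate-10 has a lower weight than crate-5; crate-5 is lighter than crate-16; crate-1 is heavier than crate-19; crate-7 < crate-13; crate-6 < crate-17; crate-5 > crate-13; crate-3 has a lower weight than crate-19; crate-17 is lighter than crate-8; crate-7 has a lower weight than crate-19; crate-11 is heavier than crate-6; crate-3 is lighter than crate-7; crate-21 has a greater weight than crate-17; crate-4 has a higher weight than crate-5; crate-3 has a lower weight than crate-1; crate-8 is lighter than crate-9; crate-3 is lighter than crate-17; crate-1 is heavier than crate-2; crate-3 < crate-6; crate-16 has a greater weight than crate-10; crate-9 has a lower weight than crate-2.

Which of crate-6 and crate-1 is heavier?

crate-1

Link the given pairs in sequence: crate-6 < crate-17; crate-17 < crate-8; crate-8 < crate-9; crate-9 < crate-2; crate-2 < crate-1.
Chaining these gives crate-6 < crate-17 < crate-8 < crate-9 < crate-2 < crate-1.
So crate-6 < crate-1; crate-1 is the heavier of the two.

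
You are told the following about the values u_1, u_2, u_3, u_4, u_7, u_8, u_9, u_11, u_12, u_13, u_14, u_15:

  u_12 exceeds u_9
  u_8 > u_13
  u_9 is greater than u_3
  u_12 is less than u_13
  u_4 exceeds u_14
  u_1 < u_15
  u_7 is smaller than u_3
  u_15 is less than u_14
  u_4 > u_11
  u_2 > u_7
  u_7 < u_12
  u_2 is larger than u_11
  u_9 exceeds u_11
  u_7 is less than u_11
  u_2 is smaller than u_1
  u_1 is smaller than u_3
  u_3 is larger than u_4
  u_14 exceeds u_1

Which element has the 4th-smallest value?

u_1

Piecing the relations together gives one ordering: u_7 < u_11 < u_2 < u_1 < u_15 < u_14 < u_4 < u_3 < u_9 < u_12 < u_13 < u_8.
Counting 4 from the smallest end gives u_1.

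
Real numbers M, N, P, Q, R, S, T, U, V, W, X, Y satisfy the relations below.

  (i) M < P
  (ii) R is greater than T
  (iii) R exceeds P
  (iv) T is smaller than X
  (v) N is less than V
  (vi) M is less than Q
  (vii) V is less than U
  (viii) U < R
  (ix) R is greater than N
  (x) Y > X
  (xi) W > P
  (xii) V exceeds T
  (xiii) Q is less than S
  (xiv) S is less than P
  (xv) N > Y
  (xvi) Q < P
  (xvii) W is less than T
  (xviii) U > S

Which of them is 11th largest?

Q

The consecutive relations fix a unique order: M < Q < S < P < W < T < X < Y < N < V < U < R.
The 11th largest is Q.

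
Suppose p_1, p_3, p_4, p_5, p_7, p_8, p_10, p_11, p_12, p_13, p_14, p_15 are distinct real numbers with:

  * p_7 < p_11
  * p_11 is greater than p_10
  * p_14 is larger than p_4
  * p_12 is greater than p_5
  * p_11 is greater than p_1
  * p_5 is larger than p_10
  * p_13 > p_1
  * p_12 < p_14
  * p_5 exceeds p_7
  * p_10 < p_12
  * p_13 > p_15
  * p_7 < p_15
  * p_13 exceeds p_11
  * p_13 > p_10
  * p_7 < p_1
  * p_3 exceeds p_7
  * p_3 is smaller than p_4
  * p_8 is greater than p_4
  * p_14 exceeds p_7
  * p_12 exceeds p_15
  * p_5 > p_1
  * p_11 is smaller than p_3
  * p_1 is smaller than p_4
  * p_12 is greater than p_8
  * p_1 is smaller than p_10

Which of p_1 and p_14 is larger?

Link the given pairs in sequence: p_1 < p_10; p_10 < p_11; p_11 < p_3; p_3 < p_4; p_4 < p_8; p_8 < p_12; p_12 < p_14.
Chaining these gives p_1 < p_10 < p_11 < p_3 < p_4 < p_8 < p_12 < p_14.
So p_1 < p_14; p_14 is the larger of the two.

p_14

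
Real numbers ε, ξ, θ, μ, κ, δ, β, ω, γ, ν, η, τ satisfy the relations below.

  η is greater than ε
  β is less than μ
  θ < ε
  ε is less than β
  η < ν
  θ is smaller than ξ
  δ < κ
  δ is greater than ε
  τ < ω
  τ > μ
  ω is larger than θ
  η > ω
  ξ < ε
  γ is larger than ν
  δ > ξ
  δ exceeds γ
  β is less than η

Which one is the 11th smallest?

δ

Chaining the given pairs: θ < ξ < ε < β < μ < τ < ω < η < ν < γ < δ < κ.
Counting 11 from the smallest end gives δ.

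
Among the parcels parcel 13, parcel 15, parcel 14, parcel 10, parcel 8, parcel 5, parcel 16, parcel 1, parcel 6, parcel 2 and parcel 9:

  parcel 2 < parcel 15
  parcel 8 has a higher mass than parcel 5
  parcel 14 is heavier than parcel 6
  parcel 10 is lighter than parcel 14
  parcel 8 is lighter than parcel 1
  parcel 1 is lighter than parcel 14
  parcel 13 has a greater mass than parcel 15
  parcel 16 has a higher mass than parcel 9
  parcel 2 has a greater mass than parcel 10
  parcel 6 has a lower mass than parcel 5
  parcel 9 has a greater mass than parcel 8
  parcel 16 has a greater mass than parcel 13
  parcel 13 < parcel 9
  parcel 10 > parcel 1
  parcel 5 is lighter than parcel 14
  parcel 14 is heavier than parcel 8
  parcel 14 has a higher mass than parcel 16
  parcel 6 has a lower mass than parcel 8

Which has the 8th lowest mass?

parcel 13

Chaining the given pairs: parcel 6 < parcel 5 < parcel 8 < parcel 1 < parcel 10 < parcel 2 < parcel 15 < parcel 13 < parcel 9 < parcel 16 < parcel 14.
Counting 8 from the smallest end gives parcel 13.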